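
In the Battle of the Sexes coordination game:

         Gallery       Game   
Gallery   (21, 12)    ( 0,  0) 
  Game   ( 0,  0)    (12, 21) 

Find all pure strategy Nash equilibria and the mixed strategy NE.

Pure NE: (Gallery, Gallery) and (Game, Game); Mixed NE: p = 0.6364, q = 0.3636

Work:
Check pure NE:
(Gallery, Gallery): (21, 12) - no unilateral deviation beneficial
(Game, Game): (12, 21) - no unilateral deviation beneficial
Mixed NE: P1 plays Gallery with p = 0.6364, P2 plays Gallery with q = 0.3636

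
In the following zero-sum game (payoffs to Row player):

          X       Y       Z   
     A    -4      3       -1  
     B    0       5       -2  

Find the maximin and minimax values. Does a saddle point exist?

Maximin = -2, Minimax = -1, Saddle: False

Work:
Row minimums: [-4, -2] → maximin = -2
Column maximums: [0, 5, -1] → minimax = -1
No saddle point (maximin ≠ minimax). Mixed strategy needed.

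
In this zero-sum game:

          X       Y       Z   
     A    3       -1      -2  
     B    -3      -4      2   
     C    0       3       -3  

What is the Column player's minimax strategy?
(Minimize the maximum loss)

Column should play Z, value = 2

Work:
Column player minimizes Row's maximum payoff:
Column X: max payoff to Row = 3
Column Y: max payoff to Row = 3
Column Z: max payoff to Row = 2
Minimum is 2, achieved by column Z.
Minimax strategy: Z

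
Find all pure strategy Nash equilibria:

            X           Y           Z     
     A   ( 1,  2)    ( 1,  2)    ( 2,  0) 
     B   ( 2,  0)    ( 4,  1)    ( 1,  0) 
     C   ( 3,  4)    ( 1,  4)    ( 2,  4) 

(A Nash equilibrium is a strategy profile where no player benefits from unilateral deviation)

Nash equilibrium: (B, Y), (C, X), (C, Z)

Work:
Best responses:
  P1 vs X: payoffs [1, 2, 3] → best response C (payoff 3)
  P1 vs Y: payoffs [1, 4, 1] → best response B (payoff 4)
  P1 vs Z: payoffs [2, 1, 2] → best response A/C (payoff 2)
  P2 vs A: payoffs [2, 2, 0] → best response X/Y (payoff 2)
  P2 vs B: payoffs [0, 1, 0] → best response Y (payoff 1)
  P2 vs C: payoffs [4, 4, 4] → best response X/Y/Z (payoff 4)
Mutual best responses: (B,Y), (C,X), (C,Z) → Nash equilibria.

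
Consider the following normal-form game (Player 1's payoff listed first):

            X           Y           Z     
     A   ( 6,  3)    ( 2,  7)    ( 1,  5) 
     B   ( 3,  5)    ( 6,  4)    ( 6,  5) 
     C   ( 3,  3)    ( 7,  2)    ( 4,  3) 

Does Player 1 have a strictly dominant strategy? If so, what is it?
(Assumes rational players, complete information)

No strictly dominant strategy exists for Player 1

Work:
A strategy strictly dominates another if it gives a strictly higher payoff against every opponent action. Compare each pair of P1's strategies column-by-column:
  A vs B: [6 vs 3, 2 vs 6, 1 vs 6] → A does not strictly dominate B (column Y: 2 ≤ 6)
  A vs C: [6 vs 3, 2 vs 7, 1 vs 4] → A does not strictly dominate C (column Y: 2 ≤ 7)
  B vs A: [3 vs 6, 6 vs 2, 6 vs 1] → B does not strictly dominate A (column X: 3 ≤ 6)
  B vs C: [3 vs 3, 6 vs 7, 6 vs 4] → B does not strictly dominate C (column X: 3 ≤ 3)
  C vs A: [3 vs 6, 7 vs 2, 4 vs 1] → C does not strictly dominate A (column X: 3 ≤ 6)
  C vs B: [3 vs 3, 7 vs 6, 4 vs 6] → C does not strictly dominate B (column X: 3 ≤ 3)
No single strategy strictly dominates all others → no strictly dominant strategy.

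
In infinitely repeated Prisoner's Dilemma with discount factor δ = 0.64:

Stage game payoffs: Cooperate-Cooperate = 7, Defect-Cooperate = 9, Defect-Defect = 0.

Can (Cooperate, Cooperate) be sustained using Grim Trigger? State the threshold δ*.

δ* = 0.2222; since δ = 0.64 ≥ 0.2222, cooperation can be sustained

Work:
For Grim Trigger:
Cooperate forever: 7/(1-δ)
Defect then punished: 9 + 0·δ/(1-δ)
Need: 7/(1-δ) ≥ 9 + 0·δ/(1-δ)
Solving: δ ≥ (T-R)/(T-P) = (9-7)/(9-0) = 0.2222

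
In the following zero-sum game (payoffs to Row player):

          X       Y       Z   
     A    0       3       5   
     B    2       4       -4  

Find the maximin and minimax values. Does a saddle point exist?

Maximin = 0, Minimax = 2, Saddle: False

Work:
Row minimums: [0, -4] → maximin = 0
Column maximums: [2, 4, 5] → minimax = 2
No saddle point (maximin ≠ minimax). Mixed strategy needed.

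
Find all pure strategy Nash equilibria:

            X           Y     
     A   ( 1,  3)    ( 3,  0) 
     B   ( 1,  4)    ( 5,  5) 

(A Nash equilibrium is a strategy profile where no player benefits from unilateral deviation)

Nash equilibrium: (A, X), (B, Y)

Work:
Best responses:
  P1 vs X: payoffs [1, 1] → best response A/B (payoff 1)
  P1 vs Y: payoffs [3, 5] → best response B (payoff 5)
  P2 vs A: payoffs [3, 0] → best response X (payoff 3)
  P2 vs B: payoffs [4, 5] → best response Y (payoff 5)
Mutual best responses: (A,X), (B,Y) → Nash equilibria.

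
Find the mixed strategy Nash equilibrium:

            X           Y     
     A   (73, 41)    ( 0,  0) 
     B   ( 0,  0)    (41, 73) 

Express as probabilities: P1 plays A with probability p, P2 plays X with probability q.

p = 0.6404, q = 0.3596

Work:
Find probabilities that make opponent indifferent:
P2 chooses q to make P1 indifferent between A and B
P1 chooses p to make P2 indifferent between X and Y
Mixed NE: P1 plays (A: 0.6404, B: 0.3596), P2 plays (X: 0.3596, Y: 0.6404)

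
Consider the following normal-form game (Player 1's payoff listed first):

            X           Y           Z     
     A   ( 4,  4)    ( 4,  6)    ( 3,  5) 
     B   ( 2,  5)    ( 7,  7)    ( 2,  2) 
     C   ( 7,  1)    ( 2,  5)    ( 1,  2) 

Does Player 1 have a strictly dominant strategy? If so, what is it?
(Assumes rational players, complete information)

No strictly dominant strategy exists for Player 1

Work:
A strategy strictly dominates another if it gives a strictly higher payoff against every opponent action. Compare each pair of P1's strategies column-by-column:
  A vs B: [4 vs 2, 4 vs 7, 3 vs 2] → A does not strictly dominate B (column Y: 4 ≤ 7)
  A vs C: [4 vs 7, 4 vs 2, 3 vs 1] → A does not strictly dominate C (column X: 4 ≤ 7)
  B vs A: [2 vs 4, 7 vs 4, 2 vs 3] → B does not strictly dominate A (column X: 2 ≤ 4)
  B vs C: [2 vs 7, 7 vs 2, 2 vs 1] → B does not strictly dominate C (column X: 2 ≤ 7)
  C vs A: [7 vs 4, 2 vs 4, 1 vs 3] → C does not strictly dominate A (column Y: 2 ≤ 4)
  C vs B: [7 vs 2, 2 vs 7, 1 vs 2] → C does not strictly dominate B (column Y: 2 ≤ 7)
No single strategy strictly dominates all others → no strictly dominant strategy.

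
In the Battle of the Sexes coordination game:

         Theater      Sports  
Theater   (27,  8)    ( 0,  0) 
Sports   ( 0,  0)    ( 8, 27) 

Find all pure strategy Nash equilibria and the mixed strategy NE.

Pure NE: (Theater, Theater) and (Sports, Sports); Mixed NE: p = 0.7714, q = 0.2286

Work:
Check pure NE:
(Theater, Theater): (27, 8) - no unilateral deviation beneficial
(Sports, Sports): (8, 27) - no unilateral deviation beneficial
Mixed NE: P1 plays Theater with p = 0.7714, P2 plays Theater with q = 0.2286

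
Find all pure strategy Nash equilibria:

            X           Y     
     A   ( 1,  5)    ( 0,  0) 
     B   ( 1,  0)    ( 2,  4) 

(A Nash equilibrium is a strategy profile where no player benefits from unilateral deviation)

Nash equilibrium: (A, X), (B, Y)

Work:
Best responses:
  P1 vs X: payoffs [1, 1] → best response A/B (payoff 1)
  P1 vs Y: payoffs [0, 2] → best response B (payoff 2)
  P2 vs A: payoffs [5, 0] → best response X (payoff 5)
  P2 vs B: payoffs [0, 4] → best response Y (payoff 4)
Mutual best responses: (A,X), (B,Y) → Nash equilibria.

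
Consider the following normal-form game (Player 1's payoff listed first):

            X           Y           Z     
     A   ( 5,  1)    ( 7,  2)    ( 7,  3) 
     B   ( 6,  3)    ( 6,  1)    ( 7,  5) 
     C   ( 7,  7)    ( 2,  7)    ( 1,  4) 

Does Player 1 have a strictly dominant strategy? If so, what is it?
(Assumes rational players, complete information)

No strictly dominant strategy exists for Player 1

Work:
A strategy strictly dominates another if it gives a strictly higher payoff against every opponent action. Compare each pair of P1's strategies column-by-column:
  A vs B: [5 vs 6, 7 vs 6, 7 vs 7] → A does not strictly dominate B (column X: 5 ≤ 6)
  A vs C: [5 vs 7, 7 vs 2, 7 vs 1] → A does not strictly dominate C (column X: 5 ≤ 7)
  B vs A: [6 vs 5, 6 vs 7, 7 vs 7] → B does not strictly dominate A (column Y: 6 ≤ 7)
  B vs C: [6 vs 7, 6 vs 2, 7 vs 1] → B does not strictly dominate C (column X: 6 ≤ 7)
  C vs A: [7 vs 5, 2 vs 7, 1 vs 7] → C does not strictly dominate A (column Y: 2 ≤ 7)
  C vs B: [7 vs 6, 2 vs 6, 1 vs 7] → C does not strictly dominate B (column Y: 2 ≤ 6)
No single strategy strictly dominates all others → no strictly dominant strategy.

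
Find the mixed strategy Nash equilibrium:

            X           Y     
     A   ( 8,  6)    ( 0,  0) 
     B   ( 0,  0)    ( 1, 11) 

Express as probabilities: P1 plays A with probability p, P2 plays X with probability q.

p = 0.6471, q = 0.1111

Work:
Find probabilities that make opponent indifferent:
P2 chooses q to make P1 indifferent between A and B
P1 chooses p to make P2 indifferent between X and Y
Mixed NE: P1 plays (A: 0.6471, B: 0.3529), P2 plays (X: 0.1111, Y: 0.8889)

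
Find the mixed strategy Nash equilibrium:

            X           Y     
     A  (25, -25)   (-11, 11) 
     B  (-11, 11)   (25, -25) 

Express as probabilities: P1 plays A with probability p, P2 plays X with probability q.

p = 0.5, q = 0.5

Work:
Find probabilities that make opponent indifferent:
P2 chooses q to make P1 indifferent between A and B
P1 chooses p to make P2 indifferent between X and Y
Mixed NE: P1 plays (A: 0.5, B: 0.5), P2 plays (X: 0.5, Y: 0.5)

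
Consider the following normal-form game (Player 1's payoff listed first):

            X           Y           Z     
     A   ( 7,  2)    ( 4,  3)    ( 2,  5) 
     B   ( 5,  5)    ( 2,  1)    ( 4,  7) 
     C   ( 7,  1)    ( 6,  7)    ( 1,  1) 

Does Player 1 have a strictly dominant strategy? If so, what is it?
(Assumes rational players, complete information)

No strictly dominant strategy exists for Player 1

Work:
A strategy strictly dominates another if it gives a strictly higher payoff against every opponent action. Compare each pair of P1's strategies column-by-column:
  A vs B: [7 vs 5, 4 vs 2, 2 vs 4] → A does not strictly dominate B (column Z: 2 ≤ 4)
  A vs C: [7 vs 7, 4 vs 6, 2 vs 1] → A does not strictly dominate C (column X: 7 ≤ 7)
  B vs A: [5 vs 7, 2 vs 4, 4 vs 2] → B does not strictly dominate A (column X: 5 ≤ 7)
  B vs C: [5 vs 7, 2 vs 6, 4 vs 1] → B does not strictly dominate C (column X: 5 ≤ 7)
  C vs A: [7 vs 7, 6 vs 4, 1 vs 2] → C does not strictly dominate A (column X: 7 ≤ 7)
  C vs B: [7 vs 5, 6 vs 2, 1 vs 4] → C does not strictly dominate B (column Z: 1 ≤ 4)
No single strategy strictly dominates all others → no strictly dominant strategy.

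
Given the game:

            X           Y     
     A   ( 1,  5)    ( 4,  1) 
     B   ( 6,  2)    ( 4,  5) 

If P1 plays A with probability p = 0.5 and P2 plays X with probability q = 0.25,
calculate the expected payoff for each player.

E[P1] = 3.875, E[P2] = 3.125

Work:
E[P1] = p·q·π₁(A,X) + p·(1-q)·π₁(A,Y) + (1-p)·q·π₁(B,X) + (1-p)·(1-q)·π₁(B,Y)
= 0.5·0.25·1 + 0.5·0.75·4 + 0.5·0.25·6 + 0.5·0.75·4
= 3.875

E[P2] = 3.125 (similar calculation)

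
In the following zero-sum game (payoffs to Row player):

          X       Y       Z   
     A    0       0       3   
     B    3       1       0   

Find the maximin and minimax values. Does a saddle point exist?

Maximin = 0, Minimax = 1, Saddle: False

Work:
Row minimums: [0, 0] → maximin = 0
Column maximums: [3, 1, 3] → minimax = 1
No saddle point (maximin ≠ minimax). Mixed strategy needed.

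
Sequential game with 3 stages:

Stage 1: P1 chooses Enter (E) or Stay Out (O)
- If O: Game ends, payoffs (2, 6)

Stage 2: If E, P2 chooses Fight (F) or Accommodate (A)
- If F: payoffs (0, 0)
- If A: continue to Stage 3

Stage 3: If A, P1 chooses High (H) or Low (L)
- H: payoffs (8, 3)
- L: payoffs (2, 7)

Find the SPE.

SPE: (E, A, H); Outcome (8, 3)

Work:
Stage 3: P1 chooses H (8 vs 2)
Stage 2: P2: F->0, A->3 (anticipating H). Choose A
Stage 1: P1: O->2, E->8 (anticipating A, H). Choose E
SPE path: E -> A -> H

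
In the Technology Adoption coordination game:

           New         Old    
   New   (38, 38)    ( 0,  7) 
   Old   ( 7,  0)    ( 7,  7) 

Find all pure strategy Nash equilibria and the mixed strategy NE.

Pure NE: (New, New) and (Old, Old); Mixed NE: p = 0.1842, q = 0.1842

Work:
Check pure NE:
(New, New): (38, 38) - no unilateral deviation beneficial
(Old, Old): (7, 7) - no unilateral deviation beneficial
Mixed NE: P1 plays New with p = 0.1842, P2 plays New with q = 0.1842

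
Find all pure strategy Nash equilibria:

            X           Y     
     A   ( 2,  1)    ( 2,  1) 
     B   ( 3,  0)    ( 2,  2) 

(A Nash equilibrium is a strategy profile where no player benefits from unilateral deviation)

Nash equilibrium: (A, Y), (B, Y)

Work:
Best responses:
  P1 vs X: payoffs [2, 3] → best response B (payoff 3)
  P1 vs Y: payoffs [2, 2] → best response A/B (payoff 2)
  P2 vs A: payoffs [1, 1] → best response X/Y (payoff 1)
  P2 vs B: payoffs [0, 2] → best response Y (payoff 2)
Mutual best responses: (A,Y), (B,Y) → Nash equilibria.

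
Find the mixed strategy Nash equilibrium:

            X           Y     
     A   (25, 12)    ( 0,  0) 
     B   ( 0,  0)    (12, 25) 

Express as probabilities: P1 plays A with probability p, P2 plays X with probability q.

p = 0.6757, q = 0.3243

Work:
Find probabilities that make opponent indifferent:
P2 chooses q to make P1 indifferent between A and B
P1 chooses p to make P2 indifferent between X and Y
Mixed NE: P1 plays (A: 0.6757, B: 0.3243), P2 plays (X: 0.3243, Y: 0.6757)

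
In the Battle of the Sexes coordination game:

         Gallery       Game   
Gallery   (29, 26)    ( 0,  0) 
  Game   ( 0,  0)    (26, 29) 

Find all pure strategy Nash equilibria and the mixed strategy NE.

Pure NE: (Gallery, Gallery) and (Game, Game); Mixed NE: p = 0.5273, q = 0.4727

Work:
Check pure NE:
(Gallery, Gallery): (29, 26) - no unilateral deviation beneficial
(Game, Game): (26, 29) - no unilateral deviation beneficial
Mixed NE: P1 plays Gallery with p = 0.5273, P2 plays Gallery with q = 0.4727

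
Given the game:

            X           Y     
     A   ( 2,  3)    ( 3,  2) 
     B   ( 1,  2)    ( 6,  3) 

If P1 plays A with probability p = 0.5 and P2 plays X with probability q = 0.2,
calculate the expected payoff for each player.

E[P1] = 3.9, E[P2] = 2.5

Work:
E[P1] = p·q·π₁(A,X) + p·(1-q)·π₁(A,Y) + (1-p)·q·π₁(B,X) + (1-p)·(1-q)·π₁(B,Y)
= 0.5·0.2·2 + 0.5·0.8·3 + 0.5·0.2·1 + 0.5·0.8·6
= 3.9

E[P2] = 2.5 (similar calculation)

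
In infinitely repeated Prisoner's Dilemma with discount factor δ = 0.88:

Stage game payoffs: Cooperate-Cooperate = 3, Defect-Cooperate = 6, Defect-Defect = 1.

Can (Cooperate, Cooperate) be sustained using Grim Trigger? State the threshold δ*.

δ* = 0.6; since δ = 0.88 ≥ 0.6, cooperation can be sustained

Work:
For Grim Trigger:
Cooperate forever: 3/(1-δ)
Defect then punished: 6 + 1·δ/(1-δ)
Need: 3/(1-δ) ≥ 6 + 1·δ/(1-δ)
Solving: δ ≥ (T-R)/(T-P) = (6-3)/(6-1) = 0.6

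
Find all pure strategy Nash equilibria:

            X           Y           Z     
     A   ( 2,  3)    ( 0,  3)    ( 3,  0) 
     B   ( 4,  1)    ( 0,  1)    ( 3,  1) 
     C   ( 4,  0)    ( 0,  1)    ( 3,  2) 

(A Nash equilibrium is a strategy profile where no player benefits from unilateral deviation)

Nash equilibrium: (A, Y), (B, X), (B, Y), (B, Z), (C, Z)

Work:
Best responses:
  P1 vs X: payoffs [2, 4, 4] → best response B/C (payoff 4)
  P1 vs Y: payoffs [0, 0, 0] → best response A/B/C (payoff 0)
  P1 vs Z: payoffs [3, 3, 3] → best response A/B/C (payoff 3)
  P2 vs A: payoffs [3, 3, 0] → best response X/Y (payoff 3)
  P2 vs B: payoffs [1, 1, 1] → best response X/Y/Z (payoff 1)
  P2 vs C: payoffs [0, 1, 2] → best response Z (payoff 2)
Mutual best responses: (A,Y), (B,X), (B,Y), (B,Z), (C,Z) → Nash equilibria.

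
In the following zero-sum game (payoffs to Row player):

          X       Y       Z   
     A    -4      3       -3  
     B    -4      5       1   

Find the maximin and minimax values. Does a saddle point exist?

Maximin = -4, Minimax = -4, Saddle: True

Work:
Row minimums: [-4, -4] → maximin = -4
Column maximums: [-4, 5, 1] → minimax = -4
Saddle point exists! Game value = -4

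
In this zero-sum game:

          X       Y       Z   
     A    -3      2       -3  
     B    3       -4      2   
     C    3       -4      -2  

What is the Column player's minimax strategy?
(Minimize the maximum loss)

Column should play Y or Z (all achieve the minimum), value = 2

Work:
Column player minimizes Row's maximum payoff:
Column X: max payoff to Row = 3
Column Y: max payoff to Row = 2
Column Z: max payoff to Row = 2
Minimum is 2, achieved by columns Y, Z (tied).
Each of Y or Z is a minimax strategy.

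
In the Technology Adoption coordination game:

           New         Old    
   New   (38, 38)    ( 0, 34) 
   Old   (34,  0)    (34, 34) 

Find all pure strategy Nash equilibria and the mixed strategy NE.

Pure NE: (New, New) and (Old, Old); Mixed NE: p = 0.8947, q = 0.8947

Work:
Check pure NE:
(New, New): (38, 38) - no unilateral deviation beneficial
(Old, Old): (34, 34) - no unilateral deviation beneficial
Mixed NE: P1 plays New with p = 0.8947, P2 plays New with q = 0.8947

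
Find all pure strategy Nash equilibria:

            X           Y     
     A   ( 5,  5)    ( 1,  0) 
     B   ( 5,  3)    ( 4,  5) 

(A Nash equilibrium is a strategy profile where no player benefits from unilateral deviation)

Nash equilibrium: (A, X), (B, Y)

Work:
Best responses:
  P1 vs X: payoffs [5, 5] → best response A/B (payoff 5)
  P1 vs Y: payoffs [1, 4] → best response B (payoff 4)
  P2 vs A: payoffs [5, 0] → best response X (payoff 5)
  P2 vs B: payoffs [3, 5] → best response Y (payoff 5)
Mutual best responses: (A,X), (B,Y) → Nash equilibria.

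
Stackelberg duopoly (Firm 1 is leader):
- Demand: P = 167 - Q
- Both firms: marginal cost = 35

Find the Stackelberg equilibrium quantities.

q₁* (leader) = 66.0, q₂* (follower) = 33.0

Work:
Follower's reaction: q₂ = (a - c - q₁)/2
Leader substitutes: π₁ = q₁·(a - q₁ - (a-c-q₁)/2 - c)
FOC: q₁* = (167 - 35)/2 = 66.00
Then: q₂* = (167 - 35 - 66.0)/2 = 33.00
Leader has first-mover advantage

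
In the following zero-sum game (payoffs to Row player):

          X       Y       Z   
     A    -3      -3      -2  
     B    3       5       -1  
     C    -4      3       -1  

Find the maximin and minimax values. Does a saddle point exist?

Maximin = -1, Minimax = -1, Saddle: True

Work:
Row minimums: [-3, -1, -4] → maximin = -1
Column maximums: [3, 5, -1] → minimax = -1
Saddle point exists! Game value = -1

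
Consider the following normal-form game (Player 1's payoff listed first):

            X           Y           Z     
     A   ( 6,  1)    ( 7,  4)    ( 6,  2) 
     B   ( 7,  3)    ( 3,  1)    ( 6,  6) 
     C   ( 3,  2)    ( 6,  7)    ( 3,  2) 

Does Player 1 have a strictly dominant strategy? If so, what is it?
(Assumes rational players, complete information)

No strictly dominant strategy exists for Player 1

Work:
A strategy strictly dominates another if it gives a strictly higher payoff against every opponent action. Compare each pair of P1's strategies column-by-column:
  A vs B: [6 vs 7, 7 vs 3, 6 vs 6] → A does not strictly dominate B (column X: 6 ≤ 7)
  A vs C: [6 vs 3, 7 vs 6, 6 vs 3] → A strictly dominates C
  B vs A: [7 vs 6, 3 vs 7, 6 vs 6] → B does not strictly dominate A (column Y: 3 ≤ 7)
  B vs C: [7 vs 3, 3 vs 6, 6 vs 3] → B does not strictly dominate C (column Y: 3 ≤ 6)
  C vs A: [3 vs 6, 6 vs 7, 3 vs 6] → C does not strictly dominate A (column X: 3 ≤ 6)
  C vs B: [3 vs 7, 6 vs 3, 3 vs 6] → C does not strictly dominate B (column X: 3 ≤ 7)
No single strategy strictly dominates all others → no strictly dominant strategy.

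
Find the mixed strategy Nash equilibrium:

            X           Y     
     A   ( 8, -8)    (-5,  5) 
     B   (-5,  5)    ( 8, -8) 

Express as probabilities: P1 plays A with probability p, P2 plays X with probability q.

p = 0.5, q = 0.5

Work:
Find probabilities that make opponent indifferent:
P2 chooses q to make P1 indifferent between A and B
P1 chooses p to make P2 indifferent between X and Y
Mixed NE: P1 plays (A: 0.5, B: 0.5), P2 plays (X: 0.5, Y: 0.5)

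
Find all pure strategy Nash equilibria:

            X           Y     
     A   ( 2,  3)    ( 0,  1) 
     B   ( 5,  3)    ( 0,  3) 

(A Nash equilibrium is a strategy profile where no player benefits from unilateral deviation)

Nash equilibrium: (B, X), (B, Y)

Work:
Best responses:
  P1 vs X: payoffs [2, 5] → best response B (payoff 5)
  P1 vs Y: payoffs [0, 0] → best response A/B (payoff 0)
  P2 vs A: payoffs [3, 1] → best response X (payoff 3)
  P2 vs B: payoffs [3, 3] → best response X/Y (payoff 3)
Mutual best responses: (B,X), (B,Y) → Nash equilibria.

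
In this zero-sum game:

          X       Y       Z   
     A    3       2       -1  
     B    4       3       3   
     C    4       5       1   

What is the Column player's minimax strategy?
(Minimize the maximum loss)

Column should play Z, value = 3

Work:
Column player minimizes Row's maximum payoff:
Column X: max payoff to Row = 4
Column Y: max payoff to Row = 5
Column Z: max payoff to Row = 3
Minimum is 3, achieved by column Z.
Minimax strategy: Z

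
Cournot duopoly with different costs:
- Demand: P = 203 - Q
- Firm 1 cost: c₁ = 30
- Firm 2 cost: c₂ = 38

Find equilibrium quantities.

q₁* = 60.33, q₂* = 52.33

Work:
Reaction: q₁ = (203 - 30 - q₂)/2
Reaction: q₂ = (203 - 38 - q₁)/2
Solve simultaneously:
q₁* = (203 - 2×30 + 38)/3 = 60.33
q₂* = (203 - 2×38 + 30)/3 = 52.33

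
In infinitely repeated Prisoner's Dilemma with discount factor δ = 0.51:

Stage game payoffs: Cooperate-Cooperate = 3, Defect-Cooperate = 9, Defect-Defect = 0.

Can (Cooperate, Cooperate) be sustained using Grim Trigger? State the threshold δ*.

δ* = 0.6667; since δ = 0.51 < 0.6667, cooperation cannot be sustained

Work:
For Grim Trigger:
Cooperate forever: 3/(1-δ)
Defect then punished: 9 + 0·δ/(1-δ)
Need: 3/(1-δ) ≥ 9 + 0·δ/(1-δ)
Solving: δ ≥ (T-R)/(T-P) = (9-3)/(9-0) = 0.6667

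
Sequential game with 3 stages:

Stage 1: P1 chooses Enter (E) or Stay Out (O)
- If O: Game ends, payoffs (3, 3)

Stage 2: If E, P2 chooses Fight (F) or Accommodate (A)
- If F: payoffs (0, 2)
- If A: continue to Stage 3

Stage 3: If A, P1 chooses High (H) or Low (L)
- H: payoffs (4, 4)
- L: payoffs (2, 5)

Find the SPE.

SPE: (E, A, H); Outcome (4, 4)

Work:
Stage 3: P1 chooses H (4 vs 2)
Stage 2: P2: F->2, A->4 (anticipating H). Choose A
Stage 1: P1: O->3, E->4 (anticipating A, H). Choose E
SPE path: E -> A -> H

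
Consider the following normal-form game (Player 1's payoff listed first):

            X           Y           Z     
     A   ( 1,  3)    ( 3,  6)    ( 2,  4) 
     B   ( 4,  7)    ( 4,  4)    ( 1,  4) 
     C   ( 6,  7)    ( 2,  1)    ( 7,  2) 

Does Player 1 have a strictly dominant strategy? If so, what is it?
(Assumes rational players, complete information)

No strictly dominant strategy exists for Player 1

Work:
A strategy strictly dominates another if it gives a strictly higher payoff against every opponent action. Compare each pair of P1's strategies column-by-column:
  A vs B: [1 vs 4, 3 vs 4, 2 vs 1] → A does not strictly dominate B (column X: 1 ≤ 4)
  A vs C: [1 vs 6, 3 vs 2, 2 vs 7] → A does not strictly dominate C (column X: 1 ≤ 6)
  B vs A: [4 vs 1, 4 vs 3, 1 vs 2] → B does not strictly dominate A (column Z: 1 ≤ 2)
  B vs C: [4 vs 6, 4 vs 2, 1 vs 7] → B does not strictly dominate C (column X: 4 ≤ 6)
  C vs A: [6 vs 1, 2 vs 3, 7 vs 2] → C does not strictly dominate A (column Y: 2 ≤ 3)
  C vs B: [6 vs 4, 2 vs 4, 7 vs 1] → C does not strictly dominate B (column Y: 2 ≤ 4)
No single strategy strictly dominates all others → no strictly dominant strategy.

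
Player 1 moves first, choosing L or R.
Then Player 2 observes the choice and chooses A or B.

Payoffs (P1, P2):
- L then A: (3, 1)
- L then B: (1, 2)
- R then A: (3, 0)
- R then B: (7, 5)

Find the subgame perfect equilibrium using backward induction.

P1 plays R, P2 plays B after L and B after R; Payoff (7, 5)

Work:
Backward induction:
After L: P2 chooses B → P1 gets 1
After R: P2 chooses B → P1 gets 7
P1 chooses R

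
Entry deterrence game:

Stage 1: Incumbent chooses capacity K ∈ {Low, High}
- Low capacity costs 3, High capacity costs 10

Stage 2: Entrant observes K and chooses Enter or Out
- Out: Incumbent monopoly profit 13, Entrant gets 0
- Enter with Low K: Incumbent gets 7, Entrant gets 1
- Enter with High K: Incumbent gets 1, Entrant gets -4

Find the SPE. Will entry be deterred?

SPE: (Low, Enter|Low, Out|High); Entry not deterred. Incumbent net profit = 4, Entrant gets 1

Work:
After Low K: Entrant enters (1 > 0)
After High K: Entrant stays out (-4 < 0)
Incumbent: Low → 7−3=4, High → 13−10=3
Incumbent chooses Low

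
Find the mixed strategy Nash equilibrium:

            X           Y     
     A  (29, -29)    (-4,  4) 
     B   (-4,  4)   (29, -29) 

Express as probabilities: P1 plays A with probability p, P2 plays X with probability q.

p = 0.5, q = 0.5

Work:
Find probabilities that make opponent indifferent:
P2 chooses q to make P1 indifferent between A and B
P1 chooses p to make P2 indifferent between X and Y
Mixed NE: P1 plays (A: 0.5, B: 0.5), P2 plays (X: 0.5, Y: 0.5)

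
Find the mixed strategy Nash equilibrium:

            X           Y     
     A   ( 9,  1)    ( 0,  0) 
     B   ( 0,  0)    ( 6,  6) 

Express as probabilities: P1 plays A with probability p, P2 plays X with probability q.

p = 0.8571, q = 0.4

Work:
Find probabilities that make opponent indifferent:
P2 chooses q to make P1 indifferent between A and B
P1 chooses p to make P2 indifferent between X and Y
Mixed NE: P1 plays (A: 0.8571, B: 0.1429), P2 plays (X: 0.4, Y: 0.6)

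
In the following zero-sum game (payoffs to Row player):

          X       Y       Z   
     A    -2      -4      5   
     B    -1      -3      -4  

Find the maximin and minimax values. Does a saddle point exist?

Maximin = -4, Minimax = -3, Saddle: False

Work:
Row minimums: [-4, -4] → maximin = -4
Column maximums: [-1, -3, 5] → minimax = -3
No saddle point (maximin ≠ minimax). Mixed strategy needed.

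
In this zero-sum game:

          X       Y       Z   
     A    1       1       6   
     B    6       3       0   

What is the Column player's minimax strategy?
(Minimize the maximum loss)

Column should play Y, value = 3

Work:
Column player minimizes Row's maximum payoff:
Column X: max payoff to Row = 6
Column Y: max payoff to Row = 3
Column Z: max payoff to Row = 6
Minimum is 3, achieved by column Y.
Minimax strategy: Y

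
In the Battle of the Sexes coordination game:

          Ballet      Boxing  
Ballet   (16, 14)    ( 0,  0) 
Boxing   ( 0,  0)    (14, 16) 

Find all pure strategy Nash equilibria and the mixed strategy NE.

Pure NE: (Ballet, Ballet) and (Boxing, Boxing); Mixed NE: p = 0.5333, q = 0.4667

Work:
Check pure NE:
(Ballet, Ballet): (16, 14) - no unilateral deviation beneficial
(Boxing, Boxing): (14, 16) - no unilateral deviation beneficial
Mixed NE: P1 plays Ballet with p = 0.5333, P2 plays Ballet with q = 0.4667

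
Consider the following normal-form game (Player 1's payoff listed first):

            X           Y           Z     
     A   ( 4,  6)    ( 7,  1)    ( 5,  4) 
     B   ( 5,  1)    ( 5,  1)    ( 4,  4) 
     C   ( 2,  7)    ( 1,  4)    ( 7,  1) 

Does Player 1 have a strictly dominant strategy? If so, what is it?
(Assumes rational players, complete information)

No strictly dominant strategy exists for Player 1

Work:
A strategy strictly dominates another if it gives a strictly higher payoff against every opponent action. Compare each pair of P1's strategies column-by-column:
  A vs B: [4 vs 5, 7 vs 5, 5 vs 4] → A does not strictly dominate B (column X: 4 ≤ 5)
  A vs C: [4 vs 2, 7 vs 1, 5 vs 7] → A does not strictly dominate C (column Z: 5 ≤ 7)
  B vs A: [5 vs 4, 5 vs 7, 4 vs 5] → B does not strictly dominate A (column Y: 5 ≤ 7)
  B vs C: [5 vs 2, 5 vs 1, 4 vs 7] → B does not strictly dominate C (column Z: 4 ≤ 7)
  C vs A: [2 vs 4, 1 vs 7, 7 vs 5] → C does not strictly dominate A (column X: 2 ≤ 4)
  C vs B: [2 vs 5, 1 vs 5, 7 vs 4] → C does not strictly dominate B (column X: 2 ≤ 5)
No single strategy strictly dominates all others → no strictly dominant strategy.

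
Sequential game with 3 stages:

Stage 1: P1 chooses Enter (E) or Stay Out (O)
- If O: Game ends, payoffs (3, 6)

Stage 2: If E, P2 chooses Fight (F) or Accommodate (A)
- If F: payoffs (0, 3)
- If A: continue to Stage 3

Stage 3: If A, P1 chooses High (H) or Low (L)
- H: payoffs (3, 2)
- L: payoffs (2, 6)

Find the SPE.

SPE: (O, F, H); Outcome (3, 6)

Work:
Stage 3: P1 chooses H (3 vs 2)
Stage 2: P2: F->3, A->2 (anticipating H). Choose F
Stage 1: P1: O->3, E->0 (anticipating F, H). Choose O
SPE path: O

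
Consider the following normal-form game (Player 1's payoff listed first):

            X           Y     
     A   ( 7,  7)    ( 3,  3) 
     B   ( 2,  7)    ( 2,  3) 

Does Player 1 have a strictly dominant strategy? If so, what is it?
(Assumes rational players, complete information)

Yes, Player 1's strictly dominant strategy is A

Work:
A strategy strictly dominates another if it gives a strictly higher payoff against every opponent action. Compare each pair of P1's strategies column-by-column:
  A vs B: [7 vs 2, 3 vs 2] → A strictly dominates B
  B vs A: [2 vs 7, 2 vs 3] → B does not strictly dominate A (column X: 2 ≤ 7)
A strictly dominates every other strategy → strictly dominant.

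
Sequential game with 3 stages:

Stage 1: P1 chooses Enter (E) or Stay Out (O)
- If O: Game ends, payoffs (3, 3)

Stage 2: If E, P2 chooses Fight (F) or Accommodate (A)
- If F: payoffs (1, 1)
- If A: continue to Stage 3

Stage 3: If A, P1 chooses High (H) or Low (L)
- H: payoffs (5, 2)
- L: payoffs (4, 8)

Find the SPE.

SPE: (E, A, H); Outcome (5, 2)

Work:
Stage 3: P1 chooses H (5 vs 4)
Stage 2: P2: F->1, A->2 (anticipating H). Choose A
Stage 1: P1: O->3, E->5 (anticipating A, H). Choose E
SPE path: E -> A -> H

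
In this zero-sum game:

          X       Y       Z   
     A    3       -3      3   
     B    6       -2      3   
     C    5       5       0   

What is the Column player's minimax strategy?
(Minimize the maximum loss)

Column should play Z, value = 3

Work:
Column player minimizes Row's maximum payoff:
Column X: max payoff to Row = 6
Column Y: max payoff to Row = 5
Column Z: max payoff to Row = 3
Minimum is 3, achieved by column Z.
Minimax strategy: Z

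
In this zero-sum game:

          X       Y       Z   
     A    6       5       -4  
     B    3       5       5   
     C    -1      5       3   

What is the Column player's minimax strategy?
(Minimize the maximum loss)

Column should play Y or Z (all achieve the minimum), value = 5

Work:
Column player minimizes Row's maximum payoff:
Column X: max payoff to Row = 6
Column Y: max payoff to Row = 5
Column Z: max payoff to Row = 5
Minimum is 5, achieved by columns Y, Z (tied).
Each of Y or Z is a minimax strategy.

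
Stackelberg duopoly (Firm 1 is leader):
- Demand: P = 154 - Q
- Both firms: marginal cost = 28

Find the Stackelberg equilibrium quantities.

q₁* (leader) = 63.0, q₂* (follower) = 31.5

Work:
Follower's reaction: q₂ = (a - c - q₁)/2
Leader substitutes: π₁ = q₁·(a - q₁ - (a-c-q₁)/2 - c)
FOC: q₁* = (154 - 28)/2 = 63.00
Then: q₂* = (154 - 28 - 63.0)/2 = 31.50
Leader has first-mover advantage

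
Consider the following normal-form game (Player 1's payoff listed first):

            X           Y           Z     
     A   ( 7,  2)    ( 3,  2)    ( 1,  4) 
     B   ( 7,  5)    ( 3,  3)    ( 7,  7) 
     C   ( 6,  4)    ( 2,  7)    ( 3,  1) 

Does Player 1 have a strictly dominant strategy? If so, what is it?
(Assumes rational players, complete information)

No strictly dominant strategy exists for Player 1

Work:
A strategy strictly dominates another if it gives a strictly higher payoff against every opponent action. Compare each pair of P1's strategies column-by-column:
  A vs B: [7 vs 7, 3 vs 3, 1 vs 7] → A does not strictly dominate B (column X: 7 ≤ 7)
  A vs C: [7 vs 6, 3 vs 2, 1 vs 3] → A does not strictly dominate C (column Z: 1 ≤ 3)
  B vs A: [7 vs 7, 3 vs 3, 7 vs 1] → B does not strictly dominate A (column X: 7 ≤ 7)
  B vs C: [7 vs 6, 3 vs 2, 7 vs 3] → B strictly dominates C
  C vs A: [6 vs 7, 2 vs 3, 3 vs 1] → C does not strictly dominate A (column X: 6 ≤ 7)
  C vs B: [6 vs 7, 2 vs 3, 3 vs 7] → C does not strictly dominate B (column X: 6 ≤ 7)
No single strategy strictly dominates all others → no strictly dominant strategy.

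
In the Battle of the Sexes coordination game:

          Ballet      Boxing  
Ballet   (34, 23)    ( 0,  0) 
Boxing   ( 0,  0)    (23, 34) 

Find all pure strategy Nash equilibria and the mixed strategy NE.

Pure NE: (Ballet, Ballet) and (Boxing, Boxing); Mixed NE: p = 0.5965, q = 0.4035

Work:
Check pure NE:
(Ballet, Ballet): (34, 23) - no unilateral deviation beneficial
(Boxing, Boxing): (23, 34) - no unilateral deviation beneficial
Mixed NE: P1 plays Ballet with p = 0.5965, P2 plays Ballet with q = 0.4035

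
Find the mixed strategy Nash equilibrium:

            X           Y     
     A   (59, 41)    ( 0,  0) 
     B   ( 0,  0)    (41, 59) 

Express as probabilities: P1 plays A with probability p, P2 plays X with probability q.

p = 0.59, q = 0.41

Work:
Find probabilities that make opponent indifferent:
P2 chooses q to make P1 indifferent between A and B
P1 chooses p to make P2 indifferent between X and Y
Mixed NE: P1 plays (A: 0.59, B: 0.41), P2 plays (X: 0.41, Y: 0.59)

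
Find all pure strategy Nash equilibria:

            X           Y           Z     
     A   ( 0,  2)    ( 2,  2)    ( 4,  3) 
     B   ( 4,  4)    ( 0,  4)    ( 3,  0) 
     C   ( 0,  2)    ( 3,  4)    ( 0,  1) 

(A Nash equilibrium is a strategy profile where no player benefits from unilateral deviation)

Nash equilibrium: (A, Z), (B, X), (C, Y)

Work:
Best responses:
  P1 vs X: payoffs [0, 4, 0] → best response B (payoff 4)
  P1 vs Y: payoffs [2, 0, 3] → best response C (payoff 3)
  P1 vs Z: payoffs [4, 3, 0] → best response A (payoff 4)
  P2 vs A: payoffs [2, 2, 3] → best response Z (payoff 3)
  P2 vs B: payoffs [4, 4, 0] → best response X/Y (payoff 4)
  P2 vs C: payoffs [2, 4, 1] → best response Y (payoff 4)
Mutual best responses: (A,Z), (B,X), (C,Y) → Nash equilibria.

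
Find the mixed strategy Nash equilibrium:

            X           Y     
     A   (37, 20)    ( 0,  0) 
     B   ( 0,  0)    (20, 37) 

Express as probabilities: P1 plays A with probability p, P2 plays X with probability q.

p = 0.6491, q = 0.3509

Work:
Find probabilities that make opponent indifferent:
P2 chooses q to make P1 indifferent between A and B
P1 chooses p to make P2 indifferent between X and Y
Mixed NE: P1 plays (A: 0.6491, B: 0.3509), P2 plays (X: 0.3509, Y: 0.6491)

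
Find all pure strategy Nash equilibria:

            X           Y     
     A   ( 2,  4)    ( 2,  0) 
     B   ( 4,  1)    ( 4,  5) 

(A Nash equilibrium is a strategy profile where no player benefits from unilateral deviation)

Nash equilibrium: (B, Y)

Work:
Best responses:
  P1 vs X: payoffs [2, 4] → best response B (payoff 4)
  P1 vs Y: payoffs [2, 4] → best response B (payoff 4)
  P2 vs A: payoffs [4, 0] → best response X (payoff 4)
  P2 vs B: payoffs [1, 5] → best response Y (payoff 5)
Mutual best responses: (B,Y) → Nash equilibria.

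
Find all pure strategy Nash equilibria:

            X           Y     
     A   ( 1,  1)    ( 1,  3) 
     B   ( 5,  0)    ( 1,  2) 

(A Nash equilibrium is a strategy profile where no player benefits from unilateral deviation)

Nash equilibrium: (A, Y), (B, Y)

Work:
Best responses:
  P1 vs X: payoffs [1, 5] → best response B (payoff 5)
  P1 vs Y: payoffs [1, 1] → best response A/B (payoff 1)
  P2 vs A: payoffs [1, 3] → best response Y (payoff 3)
  P2 vs B: payoffs [0, 2] → best response Y (payoff 2)
Mutual best responses: (A,Y), (B,Y) → Nash equilibria.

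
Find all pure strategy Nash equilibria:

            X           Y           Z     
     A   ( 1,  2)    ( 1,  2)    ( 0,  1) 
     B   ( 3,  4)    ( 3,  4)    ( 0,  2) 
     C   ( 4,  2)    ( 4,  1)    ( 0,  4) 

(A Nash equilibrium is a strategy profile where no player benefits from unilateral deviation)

Nash equilibrium: (C, Z)

Work:
Best responses:
  P1 vs X: payoffs [1, 3, 4] → best response C (payoff 4)
  P1 vs Y: payoffs [1, 3, 4] → best response C (payoff 4)
  P1 vs Z: payoffs [0, 0, 0] → best response A/B/C (payoff 0)
  P2 vs A: payoffs [2, 2, 1] → best response X/Y (payoff 2)
  P2 vs B: payoffs [4, 4, 2] → best response X/Y (payoff 4)
  P2 vs C: payoffs [2, 1, 4] → best response Z (payoff 4)
Mutual best responses: (C,Z) → Nash equilibria.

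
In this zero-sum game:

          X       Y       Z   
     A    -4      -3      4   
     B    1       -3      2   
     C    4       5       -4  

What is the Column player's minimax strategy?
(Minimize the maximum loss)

Column should play X or Z (all achieve the minimum), value = 4

Work:
Column player minimizes Row's maximum payoff:
Column X: max payoff to Row = 4
Column Y: max payoff to Row = 5
Column Z: max payoff to Row = 4
Minimum is 4, achieved by columns X, Z (tied).
Each of X or Z is a minimax strategy.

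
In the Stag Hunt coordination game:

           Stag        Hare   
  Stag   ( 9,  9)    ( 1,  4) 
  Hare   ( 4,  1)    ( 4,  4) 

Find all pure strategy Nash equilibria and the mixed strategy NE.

Pure NE: (Stag, Stag) and (Hare, Hare); Mixed NE: p = 0.375, q = 0.375

Work:
Check pure NE:
(Stag, Stag): (9, 9) - no unilateral deviation beneficial
(Hare, Hare): (4, 4) - no unilateral deviation beneficial
Mixed NE: P1 plays Stag with p = 0.375, P2 plays Stag with q = 0.375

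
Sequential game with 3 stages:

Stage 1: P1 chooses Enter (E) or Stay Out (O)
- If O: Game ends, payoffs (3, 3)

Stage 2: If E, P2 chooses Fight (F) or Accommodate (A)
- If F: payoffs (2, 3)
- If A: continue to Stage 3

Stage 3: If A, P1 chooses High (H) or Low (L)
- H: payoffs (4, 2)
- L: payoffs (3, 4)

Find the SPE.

SPE: (O, F, H); Outcome (3, 3)

Work:
Stage 3: P1 chooses H (4 vs 3)
Stage 2: P2: F->3, A->2 (anticipating H). Choose F
Stage 1: P1: O->3, E->2 (anticipating F, H). Choose O
SPE path: O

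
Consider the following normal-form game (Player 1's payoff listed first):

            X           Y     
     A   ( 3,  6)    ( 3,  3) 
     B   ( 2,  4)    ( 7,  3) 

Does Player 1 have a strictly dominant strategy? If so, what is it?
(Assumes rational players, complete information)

No strictly dominant strategy exists for Player 1

Work:
A strategy strictly dominates another if it gives a strictly higher payoff against every opponent action. Compare each pair of P1's strategies column-by-column:
  A vs B: [3 vs 2, 3 vs 7] → A does not strictly dominate B (column Y: 3 ≤ 7)
  B vs A: [2 vs 3, 7 vs 3] → B does not strictly dominate A (column X: 2 ≤ 3)
No single strategy strictly dominates all others → no strictly dominant strategy.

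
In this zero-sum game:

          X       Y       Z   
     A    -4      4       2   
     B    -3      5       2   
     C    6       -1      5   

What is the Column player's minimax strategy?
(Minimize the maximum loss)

Column should play Y or Z (all achieve the minimum), value = 5

Work:
Column player minimizes Row's maximum payoff:
Column X: max payoff to Row = 6
Column Y: max payoff to Row = 5
Column Z: max payoff to Row = 5
Minimum is 5, achieved by columns Y, Z (tied).
Each of Y or Z is a minimax strategy.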